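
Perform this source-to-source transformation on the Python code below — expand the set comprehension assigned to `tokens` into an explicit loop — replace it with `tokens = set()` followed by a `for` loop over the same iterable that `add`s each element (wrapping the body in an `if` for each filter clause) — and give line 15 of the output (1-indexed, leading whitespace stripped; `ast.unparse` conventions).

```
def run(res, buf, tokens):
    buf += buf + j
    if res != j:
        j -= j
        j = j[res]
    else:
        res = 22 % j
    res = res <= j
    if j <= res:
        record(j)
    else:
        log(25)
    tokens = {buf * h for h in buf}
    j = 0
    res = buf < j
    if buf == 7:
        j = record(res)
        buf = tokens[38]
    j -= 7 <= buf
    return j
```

Transformed code:
def run(res, buf, tokens):
    buf += buf + j
    if res != j:
        j -= j
        j = j[res]
    else:
        res = 22 % j
    res = res <= j
    if j <= res:
        record(j)
    else:
        log(25)
    tokens = set()
    for h in buf:
        tokens.add(buf * h)
    j = 0
    res = buf < j
    if buf == 7:
        j = record(res)
        buf = tokens[38]
    j -= 7 <= buf
    return j

tokens.add(buf * h)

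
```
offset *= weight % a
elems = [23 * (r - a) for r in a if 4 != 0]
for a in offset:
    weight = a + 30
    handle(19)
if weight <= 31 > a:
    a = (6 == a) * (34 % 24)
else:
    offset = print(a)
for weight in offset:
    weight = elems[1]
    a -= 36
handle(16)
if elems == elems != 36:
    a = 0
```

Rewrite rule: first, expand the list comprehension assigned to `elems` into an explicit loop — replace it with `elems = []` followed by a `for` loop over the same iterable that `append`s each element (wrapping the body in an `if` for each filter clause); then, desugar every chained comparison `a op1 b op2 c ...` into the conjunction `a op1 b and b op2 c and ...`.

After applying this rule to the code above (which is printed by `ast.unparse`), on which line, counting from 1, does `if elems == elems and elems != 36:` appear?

Transformed code:
offset *= weight % a
elems = []
for r in a:
    if 4 != 0:
        elems.append(23 * (r - a))
for a in offset:
    weight = a + 30
    handle(19)
if weight <= 31 and 31 > a:
    a = (6 == a) * (34 % 24)
else:
    offset = print(a)
for weight in offset:
    weight = elems[1]
    a -= 36
handle(16)
if elems == elems and elems != 36:
    a = 0

17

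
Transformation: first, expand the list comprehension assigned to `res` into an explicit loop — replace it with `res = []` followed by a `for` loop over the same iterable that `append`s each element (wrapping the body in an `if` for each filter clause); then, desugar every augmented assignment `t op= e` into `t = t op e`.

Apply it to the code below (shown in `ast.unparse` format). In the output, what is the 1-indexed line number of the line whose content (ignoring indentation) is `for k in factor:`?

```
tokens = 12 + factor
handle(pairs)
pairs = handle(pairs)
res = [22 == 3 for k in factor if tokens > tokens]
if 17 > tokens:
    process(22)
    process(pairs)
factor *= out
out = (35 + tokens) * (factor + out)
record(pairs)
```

5

Transformed code:
tokens = 12 + factor
handle(pairs)
pairs = handle(pairs)
res = []
for k in factor:
    if tokens > tokens:
        res.append(22 == 3)
if 17 > tokens:
    process(22)
    process(pairs)
factor = factor * out
out = (35 + tokens) * (factor + out)
record(pairs)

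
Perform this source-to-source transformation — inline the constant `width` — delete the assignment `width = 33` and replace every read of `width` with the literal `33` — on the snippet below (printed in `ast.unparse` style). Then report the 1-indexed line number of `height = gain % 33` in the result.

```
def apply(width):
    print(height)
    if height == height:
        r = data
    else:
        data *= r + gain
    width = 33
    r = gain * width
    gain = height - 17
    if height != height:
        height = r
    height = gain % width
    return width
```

Transformed code:
def apply(width):
    print(height)
    if height == height:
        r = data
    else:
        data *= r + gain
    r = gain * 33
    gain = height - 17
    if height != height:
        height = r
    height = gain % 33
    return 33

11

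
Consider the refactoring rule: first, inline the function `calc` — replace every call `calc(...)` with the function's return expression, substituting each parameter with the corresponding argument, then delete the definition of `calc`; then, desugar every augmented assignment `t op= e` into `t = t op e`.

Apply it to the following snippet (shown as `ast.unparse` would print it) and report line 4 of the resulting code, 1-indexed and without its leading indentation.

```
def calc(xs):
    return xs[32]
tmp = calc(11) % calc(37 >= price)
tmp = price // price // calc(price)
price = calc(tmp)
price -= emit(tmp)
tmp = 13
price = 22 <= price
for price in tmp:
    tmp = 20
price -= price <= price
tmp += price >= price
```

price = price - emit(tmp)

Transformed code:
tmp = 11[32] % (37 >= price)[32]
tmp = price // price // price[32]
price = tmp[32]
price = price - emit(tmp)
tmp = 13
price = 22 <= price
for price in tmp:
    tmp = 20
price = price - (price <= price)
tmp = tmp + (price >= price)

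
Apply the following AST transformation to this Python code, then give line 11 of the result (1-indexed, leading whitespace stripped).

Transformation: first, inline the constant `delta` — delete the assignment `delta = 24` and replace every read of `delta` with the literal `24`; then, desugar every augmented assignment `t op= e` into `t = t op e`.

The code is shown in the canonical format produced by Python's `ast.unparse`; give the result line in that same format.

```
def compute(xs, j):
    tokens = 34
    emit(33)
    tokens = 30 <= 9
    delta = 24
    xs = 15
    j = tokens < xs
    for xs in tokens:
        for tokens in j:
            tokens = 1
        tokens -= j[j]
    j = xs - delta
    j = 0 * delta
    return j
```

j = xs - 24

Transformed code:
def compute(xs, j):
    tokens = 34
    emit(33)
    tokens = 30 <= 9
    xs = 15
    j = tokens < xs
    for xs in tokens:
        for tokens in j:
            tokens = 1
        tokens = tokens - j[j]
    j = xs - 24
    j = 0 * 24
    return j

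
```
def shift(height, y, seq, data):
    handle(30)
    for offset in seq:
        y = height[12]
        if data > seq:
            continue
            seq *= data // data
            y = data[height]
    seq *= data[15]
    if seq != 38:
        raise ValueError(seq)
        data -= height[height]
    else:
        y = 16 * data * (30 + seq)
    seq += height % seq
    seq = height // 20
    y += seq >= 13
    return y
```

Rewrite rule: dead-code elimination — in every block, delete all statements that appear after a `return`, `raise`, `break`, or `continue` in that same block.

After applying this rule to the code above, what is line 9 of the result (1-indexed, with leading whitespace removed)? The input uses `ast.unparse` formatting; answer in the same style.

Transformed code:
def shift(height, y, seq, data):
    handle(30)
    for offset in seq:
        y = height[12]
        if data > seq:
            continue
    seq *= data[15]
    if seq != 38:
        raise ValueError(seq)
    else:
        y = 16 * data * (30 + seq)
    seq += height % seq
    seq = height // 20
    y += seq >= 13
    return y

raise ValueError(seq)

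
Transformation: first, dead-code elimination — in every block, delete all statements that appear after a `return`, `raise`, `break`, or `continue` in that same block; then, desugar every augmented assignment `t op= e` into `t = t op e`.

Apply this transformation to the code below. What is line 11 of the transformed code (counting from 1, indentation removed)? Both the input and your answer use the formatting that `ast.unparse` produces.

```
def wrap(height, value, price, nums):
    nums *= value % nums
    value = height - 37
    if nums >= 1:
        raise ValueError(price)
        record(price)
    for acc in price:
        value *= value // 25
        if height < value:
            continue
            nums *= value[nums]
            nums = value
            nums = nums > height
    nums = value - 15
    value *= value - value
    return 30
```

value = value * (value - value)

Transformed code:
def wrap(height, value, price, nums):
    nums = nums * (value % nums)
    value = height - 37
    if nums >= 1:
        raise ValueError(price)
    for acc in price:
        value = value * (value // 25)
        if height < value:
            continue
    nums = value - 15
    value = value * (value - value)
    return 30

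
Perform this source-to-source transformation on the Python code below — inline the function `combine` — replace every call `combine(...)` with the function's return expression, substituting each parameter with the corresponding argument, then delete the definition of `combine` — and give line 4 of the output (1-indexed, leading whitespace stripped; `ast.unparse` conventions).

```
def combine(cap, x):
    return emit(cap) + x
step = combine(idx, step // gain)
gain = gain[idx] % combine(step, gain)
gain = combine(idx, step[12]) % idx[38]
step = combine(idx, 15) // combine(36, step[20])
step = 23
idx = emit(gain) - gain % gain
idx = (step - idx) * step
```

Transformed code:
step = emit(idx) + step // gain
gain = gain[idx] % (emit(step) + gain)
gain = (emit(idx) + step[12]) % idx[38]
step = (emit(idx) + 15) // (emit(36) + step[20])
step = 23
idx = emit(gain) - gain % gain
idx = (step - idx) * step

step = (emit(idx) + 15) // (emit(36) + step[20])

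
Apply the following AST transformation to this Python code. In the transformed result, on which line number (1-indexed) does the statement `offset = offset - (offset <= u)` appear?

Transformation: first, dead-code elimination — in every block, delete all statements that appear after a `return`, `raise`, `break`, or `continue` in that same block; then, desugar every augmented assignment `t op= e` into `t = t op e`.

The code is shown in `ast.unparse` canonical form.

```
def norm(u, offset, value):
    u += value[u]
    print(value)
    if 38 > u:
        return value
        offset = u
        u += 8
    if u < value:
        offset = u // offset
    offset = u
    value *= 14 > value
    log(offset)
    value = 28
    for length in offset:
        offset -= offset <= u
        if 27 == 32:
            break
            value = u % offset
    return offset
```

Transformed code:
def norm(u, offset, value):
    u = u + value[u]
    print(value)
    if 38 > u:
        return value
    if u < value:
        offset = u // offset
    offset = u
    value = value * (14 > value)
    log(offset)
    value = 28
    for length in offset:
        offset = offset - (offset <= u)
        if 27 == 32:
            break
    return offset

13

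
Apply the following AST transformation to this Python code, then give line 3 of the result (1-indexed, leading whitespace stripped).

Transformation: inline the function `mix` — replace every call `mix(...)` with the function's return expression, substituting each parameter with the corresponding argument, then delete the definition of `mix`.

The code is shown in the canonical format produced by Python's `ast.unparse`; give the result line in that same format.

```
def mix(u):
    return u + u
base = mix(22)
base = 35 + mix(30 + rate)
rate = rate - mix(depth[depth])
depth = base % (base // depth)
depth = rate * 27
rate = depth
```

rate = rate - (depth[depth] + depth[depth])

Transformed code:
base = 22 + 22
base = 35 + (30 + rate + (30 + rate))
rate = rate - (depth[depth] + depth[depth])
depth = base % (base // depth)
depth = rate * 27
rate = depth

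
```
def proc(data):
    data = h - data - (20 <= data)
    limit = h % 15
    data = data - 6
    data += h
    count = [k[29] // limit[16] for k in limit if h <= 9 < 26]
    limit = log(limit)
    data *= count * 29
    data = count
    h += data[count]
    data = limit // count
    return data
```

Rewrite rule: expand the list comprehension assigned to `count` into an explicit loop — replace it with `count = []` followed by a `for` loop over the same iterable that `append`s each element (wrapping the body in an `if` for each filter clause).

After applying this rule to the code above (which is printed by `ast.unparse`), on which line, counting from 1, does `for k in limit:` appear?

Transformed code:
def proc(data):
    data = h - data - (20 <= data)
    limit = h % 15
    data = data - 6
    data += h
    count = []
    for k in limit:
        if h <= 9 < 26:
            count.append(k[29] // limit[16])
    limit = log(limit)
    data *= count * 29
    data = count
    h += data[count]
    data = limit // count
    return data

7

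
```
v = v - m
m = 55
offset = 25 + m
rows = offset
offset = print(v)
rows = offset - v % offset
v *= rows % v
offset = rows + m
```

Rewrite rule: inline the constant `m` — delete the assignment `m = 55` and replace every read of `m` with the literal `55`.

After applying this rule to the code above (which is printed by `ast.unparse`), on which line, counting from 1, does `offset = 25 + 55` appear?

Transformed code:
v = v - 55
offset = 25 + 55
rows = offset
offset = print(v)
rows = offset - v % offset
v *= rows % v
offset = rows + 55

2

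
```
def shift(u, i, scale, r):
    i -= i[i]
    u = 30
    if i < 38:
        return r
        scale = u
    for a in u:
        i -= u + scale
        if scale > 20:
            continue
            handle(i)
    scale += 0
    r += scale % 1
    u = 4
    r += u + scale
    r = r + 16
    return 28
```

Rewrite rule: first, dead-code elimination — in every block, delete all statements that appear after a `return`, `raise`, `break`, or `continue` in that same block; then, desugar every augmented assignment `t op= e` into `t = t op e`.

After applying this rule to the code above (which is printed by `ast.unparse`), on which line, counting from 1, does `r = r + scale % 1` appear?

Transformed code:
def shift(u, i, scale, r):
    i = i - i[i]
    u = 30
    if i < 38:
        return r
    for a in u:
        i = i - (u + scale)
        if scale > 20:
            continue
    scale = scale + 0
    r = r + scale % 1
    u = 4
    r = r + (u + scale)
    r = r + 16
    return 28

11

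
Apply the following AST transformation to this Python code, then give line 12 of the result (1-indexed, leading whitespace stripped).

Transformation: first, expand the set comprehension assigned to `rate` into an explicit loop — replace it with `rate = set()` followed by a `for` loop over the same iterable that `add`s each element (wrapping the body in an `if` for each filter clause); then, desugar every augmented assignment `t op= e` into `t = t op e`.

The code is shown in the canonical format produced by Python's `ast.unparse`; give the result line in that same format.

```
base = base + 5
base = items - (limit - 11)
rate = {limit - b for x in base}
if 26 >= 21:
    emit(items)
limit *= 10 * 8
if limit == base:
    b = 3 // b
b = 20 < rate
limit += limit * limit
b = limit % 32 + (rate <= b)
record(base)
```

Transformed code:
base = base + 5
base = items - (limit - 11)
rate = set()
for x in base:
    rate.add(limit - b)
if 26 >= 21:
    emit(items)
limit = limit * (10 * 8)
if limit == base:
    b = 3 // b
b = 20 < rate
limit = limit + limit * limit
b = limit % 32 + (rate <= b)
record(base)

limit = limit + limit * limit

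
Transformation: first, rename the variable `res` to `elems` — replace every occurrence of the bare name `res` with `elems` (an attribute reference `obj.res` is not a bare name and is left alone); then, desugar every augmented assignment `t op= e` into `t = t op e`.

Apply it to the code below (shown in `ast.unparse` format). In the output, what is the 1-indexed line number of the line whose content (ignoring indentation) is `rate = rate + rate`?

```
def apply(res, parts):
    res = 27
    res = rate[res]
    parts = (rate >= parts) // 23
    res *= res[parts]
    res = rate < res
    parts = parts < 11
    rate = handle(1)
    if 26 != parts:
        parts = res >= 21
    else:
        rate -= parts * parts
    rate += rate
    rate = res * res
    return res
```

Transformed code:
def apply(elems, parts):
    elems = 27
    elems = rate[elems]
    parts = (rate >= parts) // 23
    elems = elems * elems[parts]
    elems = rate < elems
    parts = parts < 11
    rate = handle(1)
    if 26 != parts:
        parts = elems >= 21
    else:
        rate = rate - parts * parts
    rate = rate + rate
    rate = elems * elems
    return elems

13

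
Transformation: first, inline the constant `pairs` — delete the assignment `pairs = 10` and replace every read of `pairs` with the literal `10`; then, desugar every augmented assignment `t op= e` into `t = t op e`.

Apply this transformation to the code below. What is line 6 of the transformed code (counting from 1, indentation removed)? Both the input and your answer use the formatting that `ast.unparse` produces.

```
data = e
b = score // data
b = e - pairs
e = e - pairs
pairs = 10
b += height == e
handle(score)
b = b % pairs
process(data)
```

handle(score)

Transformed code:
data = e
b = score // data
b = e - 10
e = e - 10
b = b + (height == e)
handle(score)
b = b % 10
process(data)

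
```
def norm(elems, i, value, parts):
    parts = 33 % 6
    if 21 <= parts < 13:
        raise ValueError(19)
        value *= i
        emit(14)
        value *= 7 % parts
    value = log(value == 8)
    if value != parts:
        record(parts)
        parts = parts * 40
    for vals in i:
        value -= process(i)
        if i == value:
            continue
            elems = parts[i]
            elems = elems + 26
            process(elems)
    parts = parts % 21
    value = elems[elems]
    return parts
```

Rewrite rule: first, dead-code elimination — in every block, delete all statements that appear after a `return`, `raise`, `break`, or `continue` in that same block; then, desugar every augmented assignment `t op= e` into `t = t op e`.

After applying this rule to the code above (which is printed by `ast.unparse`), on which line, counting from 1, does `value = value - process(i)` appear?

10

Transformed code:
def norm(elems, i, value, parts):
    parts = 33 % 6
    if 21 <= parts < 13:
        raise ValueError(19)
    value = log(value == 8)
    if value != parts:
        record(parts)
        parts = parts * 40
    for vals in i:
        value = value - process(i)
        if i == value:
            continue
    parts = parts % 21
    value = elems[elems]
    return parts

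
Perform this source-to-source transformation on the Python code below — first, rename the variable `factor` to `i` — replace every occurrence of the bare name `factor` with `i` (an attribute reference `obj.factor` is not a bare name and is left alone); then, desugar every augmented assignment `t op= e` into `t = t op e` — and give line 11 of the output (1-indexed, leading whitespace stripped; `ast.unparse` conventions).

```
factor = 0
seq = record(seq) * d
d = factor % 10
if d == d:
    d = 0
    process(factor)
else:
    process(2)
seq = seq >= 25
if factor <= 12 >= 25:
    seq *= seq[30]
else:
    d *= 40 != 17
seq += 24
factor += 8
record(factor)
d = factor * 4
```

Transformed code:
i = 0
seq = record(seq) * d
d = i % 10
if d == d:
    d = 0
    process(i)
else:
    process(2)
seq = seq >= 25
if i <= 12 >= 25:
    seq = seq * seq[30]
else:
    d = d * (40 != 17)
seq = seq + 24
i = i + 8
record(i)
d = i * 4

seq = seq * seq[30]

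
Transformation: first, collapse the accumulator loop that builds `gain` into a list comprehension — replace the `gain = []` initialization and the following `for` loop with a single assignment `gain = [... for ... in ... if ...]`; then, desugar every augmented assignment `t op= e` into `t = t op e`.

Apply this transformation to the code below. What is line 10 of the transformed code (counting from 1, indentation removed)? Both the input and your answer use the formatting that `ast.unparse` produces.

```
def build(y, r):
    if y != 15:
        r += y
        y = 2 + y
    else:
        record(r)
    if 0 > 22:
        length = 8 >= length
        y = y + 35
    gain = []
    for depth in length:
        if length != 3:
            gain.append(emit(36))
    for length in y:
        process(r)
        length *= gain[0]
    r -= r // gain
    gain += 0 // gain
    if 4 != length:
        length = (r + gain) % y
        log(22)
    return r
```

Transformed code:
def build(y, r):
    if y != 15:
        r = r + y
        y = 2 + y
    else:
        record(r)
    if 0 > 22:
        length = 8 >= length
        y = y + 35
    gain = [emit(36) for depth in length if length != 3]
    for length in y:
        process(r)
        length = length * gain[0]
    r = r - r // gain
    gain = gain + 0 // gain
    if 4 != length:
        length = (r + gain) % y
        log(22)
    return r

gain = [emit(36) for depth in length if length != 3]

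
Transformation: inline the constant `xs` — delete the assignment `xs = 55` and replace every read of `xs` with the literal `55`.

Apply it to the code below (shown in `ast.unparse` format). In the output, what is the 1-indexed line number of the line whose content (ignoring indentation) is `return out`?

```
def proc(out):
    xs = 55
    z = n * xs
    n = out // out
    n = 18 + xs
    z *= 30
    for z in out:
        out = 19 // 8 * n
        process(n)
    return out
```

9

Transformed code:
def proc(out):
    z = n * 55
    n = out // out
    n = 18 + 55
    z *= 30
    for z in out:
        out = 19 // 8 * n
        process(n)
    return out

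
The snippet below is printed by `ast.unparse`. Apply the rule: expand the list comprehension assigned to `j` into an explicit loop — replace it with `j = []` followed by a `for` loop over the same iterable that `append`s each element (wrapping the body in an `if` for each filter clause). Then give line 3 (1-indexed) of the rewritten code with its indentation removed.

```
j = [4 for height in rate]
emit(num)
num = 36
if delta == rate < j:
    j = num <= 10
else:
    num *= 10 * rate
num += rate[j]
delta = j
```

Transformed code:
j = []
for height in rate:
    j.append(4)
emit(num)
num = 36
if delta == rate < j:
    j = num <= 10
else:
    num *= 10 * rate
num += rate[j]
delta = j

j.append(4)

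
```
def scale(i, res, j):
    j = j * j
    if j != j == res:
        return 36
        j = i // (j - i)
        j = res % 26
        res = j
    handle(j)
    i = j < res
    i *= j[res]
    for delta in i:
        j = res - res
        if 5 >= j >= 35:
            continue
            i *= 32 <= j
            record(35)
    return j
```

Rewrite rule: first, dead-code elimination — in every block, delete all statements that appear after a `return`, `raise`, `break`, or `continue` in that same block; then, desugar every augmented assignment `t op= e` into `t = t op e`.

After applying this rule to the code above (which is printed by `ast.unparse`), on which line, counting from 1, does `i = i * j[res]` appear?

7

Transformed code:
def scale(i, res, j):
    j = j * j
    if j != j == res:
        return 36
    handle(j)
    i = j < res
    i = i * j[res]
    for delta in i:
        j = res - res
        if 5 >= j >= 35:
            continue
    return j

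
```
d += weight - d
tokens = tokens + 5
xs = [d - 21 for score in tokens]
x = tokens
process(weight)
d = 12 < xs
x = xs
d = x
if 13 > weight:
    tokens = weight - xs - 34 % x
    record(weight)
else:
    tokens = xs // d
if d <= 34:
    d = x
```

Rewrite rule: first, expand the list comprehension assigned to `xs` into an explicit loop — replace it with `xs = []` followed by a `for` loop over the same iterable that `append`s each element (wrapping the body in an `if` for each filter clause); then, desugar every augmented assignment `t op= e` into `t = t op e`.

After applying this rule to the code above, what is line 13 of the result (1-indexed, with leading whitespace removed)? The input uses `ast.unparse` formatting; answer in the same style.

record(weight)

Transformed code:
d = d + (weight - d)
tokens = tokens + 5
xs = []
for score in tokens:
    xs.append(d - 21)
x = tokens
process(weight)
d = 12 < xs
x = xs
d = x
if 13 > weight:
    tokens = weight - xs - 34 % x
    record(weight)
else:
    tokens = xs // d
if d <= 34:
    d = x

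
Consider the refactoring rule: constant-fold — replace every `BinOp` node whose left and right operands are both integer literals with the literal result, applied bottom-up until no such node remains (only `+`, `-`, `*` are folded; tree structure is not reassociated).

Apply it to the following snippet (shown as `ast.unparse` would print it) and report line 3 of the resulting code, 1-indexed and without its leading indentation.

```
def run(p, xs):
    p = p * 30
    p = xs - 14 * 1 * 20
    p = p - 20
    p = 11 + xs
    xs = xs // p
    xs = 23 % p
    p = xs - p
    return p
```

Transformed code:
def run(p, xs):
    p = p * 30
    p = xs - 280
    p = p - 20
    p = 11 + xs
    xs = xs // p
    xs = 23 % p
    p = xs - p
    return p

p = xs - 280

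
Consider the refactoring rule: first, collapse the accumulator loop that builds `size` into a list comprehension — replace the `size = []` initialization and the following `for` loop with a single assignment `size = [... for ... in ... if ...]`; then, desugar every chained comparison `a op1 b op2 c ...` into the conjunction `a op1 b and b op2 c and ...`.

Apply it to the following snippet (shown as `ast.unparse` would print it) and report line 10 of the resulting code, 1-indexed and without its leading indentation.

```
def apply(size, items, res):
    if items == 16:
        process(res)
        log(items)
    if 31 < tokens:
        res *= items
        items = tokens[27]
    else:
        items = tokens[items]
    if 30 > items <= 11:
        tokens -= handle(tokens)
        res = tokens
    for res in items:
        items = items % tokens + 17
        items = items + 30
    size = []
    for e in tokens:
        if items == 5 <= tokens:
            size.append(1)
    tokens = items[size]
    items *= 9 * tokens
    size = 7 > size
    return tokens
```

if 30 > items and items <= 11:

Transformed code:
def apply(size, items, res):
    if items == 16:
        process(res)
        log(items)
    if 31 < tokens:
        res *= items
        items = tokens[27]
    else:
        items = tokens[items]
    if 30 > items and items <= 11:
        tokens -= handle(tokens)
        res = tokens
    for res in items:
        items = items % tokens + 17
        items = items + 30
    size = [1 for e in tokens if items == 5 and 5 <= tokens]
    tokens = items[size]
    items *= 9 * tokens
    size = 7 > size
    return tokens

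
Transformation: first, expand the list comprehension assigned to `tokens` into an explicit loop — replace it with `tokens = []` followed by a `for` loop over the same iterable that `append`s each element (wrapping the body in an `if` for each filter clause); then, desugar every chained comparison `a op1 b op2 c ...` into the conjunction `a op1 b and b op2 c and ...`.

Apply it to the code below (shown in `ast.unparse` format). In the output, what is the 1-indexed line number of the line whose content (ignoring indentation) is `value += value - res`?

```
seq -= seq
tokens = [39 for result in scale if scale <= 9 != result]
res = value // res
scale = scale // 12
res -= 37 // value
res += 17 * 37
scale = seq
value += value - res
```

Transformed code:
seq -= seq
tokens = []
for result in scale:
    if scale <= 9 and 9 != result:
        tokens.append(39)
res = value // res
scale = scale // 12
res -= 37 // value
res += 17 * 37
scale = seq
value += value - res

11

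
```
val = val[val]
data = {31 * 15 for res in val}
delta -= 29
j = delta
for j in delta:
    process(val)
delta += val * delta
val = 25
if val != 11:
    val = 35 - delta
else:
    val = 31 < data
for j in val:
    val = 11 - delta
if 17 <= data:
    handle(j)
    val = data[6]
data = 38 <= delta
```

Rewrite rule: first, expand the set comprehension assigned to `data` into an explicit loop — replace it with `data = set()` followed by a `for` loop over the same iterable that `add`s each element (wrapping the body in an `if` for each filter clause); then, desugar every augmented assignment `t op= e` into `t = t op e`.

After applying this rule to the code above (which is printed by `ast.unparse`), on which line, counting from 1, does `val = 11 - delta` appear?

16

Transformed code:
val = val[val]
data = set()
for res in val:
    data.add(31 * 15)
delta = delta - 29
j = delta
for j in delta:
    process(val)
delta = delta + val * delta
val = 25
if val != 11:
    val = 35 - delta
else:
    val = 31 < data
for j in val:
    val = 11 - delta
if 17 <= data:
    handle(j)
    val = data[6]
data = 38 <= delta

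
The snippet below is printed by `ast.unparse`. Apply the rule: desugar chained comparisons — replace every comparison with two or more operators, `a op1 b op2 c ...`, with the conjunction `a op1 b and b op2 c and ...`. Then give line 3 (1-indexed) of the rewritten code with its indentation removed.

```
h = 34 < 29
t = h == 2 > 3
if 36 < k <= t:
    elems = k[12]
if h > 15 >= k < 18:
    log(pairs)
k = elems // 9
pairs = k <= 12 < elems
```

if 36 < k and k <= t:

Transformed code:
h = 34 < 29
t = h == 2 and 2 > 3
if 36 < k and k <= t:
    elems = k[12]
if h > 15 and 15 >= k and (k < 18):
    log(pairs)
k = elems // 9
pairs = k <= 12 and 12 < elems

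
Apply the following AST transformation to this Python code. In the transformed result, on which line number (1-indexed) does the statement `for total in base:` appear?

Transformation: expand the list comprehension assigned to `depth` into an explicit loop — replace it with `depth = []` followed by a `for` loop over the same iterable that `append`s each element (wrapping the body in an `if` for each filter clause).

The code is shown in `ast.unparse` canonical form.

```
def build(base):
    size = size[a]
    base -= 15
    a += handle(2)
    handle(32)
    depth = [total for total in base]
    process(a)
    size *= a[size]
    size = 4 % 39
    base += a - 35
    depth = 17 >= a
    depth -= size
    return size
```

Transformed code:
def build(base):
    size = size[a]
    base -= 15
    a += handle(2)
    handle(32)
    depth = []
    for total in base:
        depth.append(total)
    process(a)
    size *= a[size]
    size = 4 % 39
    base += a - 35
    depth = 17 >= a
    depth -= size
    return size

7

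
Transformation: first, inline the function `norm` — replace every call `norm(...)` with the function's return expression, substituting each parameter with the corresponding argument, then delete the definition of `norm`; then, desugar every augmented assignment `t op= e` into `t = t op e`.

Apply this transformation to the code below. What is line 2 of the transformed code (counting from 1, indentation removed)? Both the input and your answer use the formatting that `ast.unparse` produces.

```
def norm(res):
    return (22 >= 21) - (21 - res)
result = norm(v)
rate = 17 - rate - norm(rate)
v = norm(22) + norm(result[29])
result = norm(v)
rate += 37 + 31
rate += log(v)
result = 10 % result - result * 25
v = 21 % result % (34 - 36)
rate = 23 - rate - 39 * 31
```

Transformed code:
result = (22 >= 21) - (21 - v)
rate = 17 - rate - ((22 >= 21) - (21 - rate))
v = (22 >= 21) - (21 - 22) + ((22 >= 21) - (21 - result[29]))
result = (22 >= 21) - (21 - v)
rate = rate + (37 + 31)
rate = rate + log(v)
result = 10 % result - result * 25
v = 21 % result % (34 - 36)
rate = 23 - rate - 39 * 31

rate = 17 - rate - ((22 >= 21) - (21 - rate))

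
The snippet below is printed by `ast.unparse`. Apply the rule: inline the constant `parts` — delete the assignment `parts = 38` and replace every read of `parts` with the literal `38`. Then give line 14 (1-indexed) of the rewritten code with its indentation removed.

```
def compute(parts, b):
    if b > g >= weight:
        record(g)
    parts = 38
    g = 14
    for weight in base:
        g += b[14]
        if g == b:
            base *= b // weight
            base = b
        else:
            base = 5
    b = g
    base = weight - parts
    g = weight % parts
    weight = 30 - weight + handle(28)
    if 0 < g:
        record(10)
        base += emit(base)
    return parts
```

g = weight % 38

Transformed code:
def compute(parts, b):
    if b > g >= weight:
        record(g)
    g = 14
    for weight in base:
        g += b[14]
        if g == b:
            base *= b // weight
            base = b
        else:
            base = 5
    b = g
    base = weight - 38
    g = weight % 38
    weight = 30 - weight + handle(28)
    if 0 < g:
        record(10)
        base += emit(base)
    return 38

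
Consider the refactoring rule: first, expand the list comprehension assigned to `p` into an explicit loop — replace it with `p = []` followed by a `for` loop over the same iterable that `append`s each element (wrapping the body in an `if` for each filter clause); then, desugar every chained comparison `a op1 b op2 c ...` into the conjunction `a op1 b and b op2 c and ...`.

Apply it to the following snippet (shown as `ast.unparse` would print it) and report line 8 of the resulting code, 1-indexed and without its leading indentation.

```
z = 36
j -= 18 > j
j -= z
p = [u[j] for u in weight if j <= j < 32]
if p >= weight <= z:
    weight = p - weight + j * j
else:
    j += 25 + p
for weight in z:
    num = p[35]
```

Transformed code:
z = 36
j -= 18 > j
j -= z
p = []
for u in weight:
    if j <= j and j < 32:
        p.append(u[j])
if p >= weight and weight <= z:
    weight = p - weight + j * j
else:
    j += 25 + p
for weight in z:
    num = p[35]

if p >= weight and weight <= z:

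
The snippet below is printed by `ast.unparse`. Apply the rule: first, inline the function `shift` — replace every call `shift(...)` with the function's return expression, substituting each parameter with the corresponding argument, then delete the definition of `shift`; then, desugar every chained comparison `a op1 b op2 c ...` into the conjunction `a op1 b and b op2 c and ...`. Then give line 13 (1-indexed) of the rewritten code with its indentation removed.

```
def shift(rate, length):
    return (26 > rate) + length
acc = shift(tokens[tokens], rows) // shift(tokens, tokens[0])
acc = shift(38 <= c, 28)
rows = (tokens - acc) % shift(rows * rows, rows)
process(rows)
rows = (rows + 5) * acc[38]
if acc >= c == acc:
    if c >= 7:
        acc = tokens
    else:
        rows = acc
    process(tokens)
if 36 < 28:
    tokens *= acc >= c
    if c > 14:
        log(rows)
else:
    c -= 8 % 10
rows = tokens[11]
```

tokens *= acc >= c

Transformed code:
acc = ((26 > tokens[tokens]) + rows) // ((26 > tokens) + tokens[0])
acc = (26 > (38 <= c)) + 28
rows = (tokens - acc) % ((26 > rows * rows) + rows)
process(rows)
rows = (rows + 5) * acc[38]
if acc >= c and c == acc:
    if c >= 7:
        acc = tokens
    else:
        rows = acc
    process(tokens)
if 36 < 28:
    tokens *= acc >= c
    if c > 14:
        log(rows)
else:
    c -= 8 % 10
rows = tokens[11]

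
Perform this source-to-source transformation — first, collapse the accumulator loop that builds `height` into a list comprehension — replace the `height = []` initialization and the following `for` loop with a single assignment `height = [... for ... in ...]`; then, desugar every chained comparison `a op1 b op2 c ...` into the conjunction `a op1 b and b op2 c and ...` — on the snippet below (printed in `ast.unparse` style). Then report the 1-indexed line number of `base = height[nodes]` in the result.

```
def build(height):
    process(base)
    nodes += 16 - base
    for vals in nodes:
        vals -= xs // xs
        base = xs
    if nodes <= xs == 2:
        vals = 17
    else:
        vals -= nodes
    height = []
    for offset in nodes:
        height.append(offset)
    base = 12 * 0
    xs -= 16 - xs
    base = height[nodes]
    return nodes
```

14

Transformed code:
def build(height):
    process(base)
    nodes += 16 - base
    for vals in nodes:
        vals -= xs // xs
        base = xs
    if nodes <= xs and xs == 2:
        vals = 17
    else:
        vals -= nodes
    height = [offset for offset in nodes]
    base = 12 * 0
    xs -= 16 - xs
    base = height[nodes]
    return nodes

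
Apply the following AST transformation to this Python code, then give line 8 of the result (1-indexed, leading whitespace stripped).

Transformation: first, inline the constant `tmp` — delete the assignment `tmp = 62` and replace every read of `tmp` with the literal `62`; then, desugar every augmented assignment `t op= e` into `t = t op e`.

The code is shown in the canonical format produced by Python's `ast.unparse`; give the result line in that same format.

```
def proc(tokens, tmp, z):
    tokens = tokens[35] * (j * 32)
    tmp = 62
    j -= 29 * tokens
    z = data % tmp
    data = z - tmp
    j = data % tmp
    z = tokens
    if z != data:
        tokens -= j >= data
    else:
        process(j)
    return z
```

Transformed code:
def proc(tokens, tmp, z):
    tokens = tokens[35] * (j * 32)
    j = j - 29 * tokens
    z = data % 62
    data = z - 62
    j = data % 62
    z = tokens
    if z != data:
        tokens = tokens - (j >= data)
    else:
        process(j)
    return z

if z != data:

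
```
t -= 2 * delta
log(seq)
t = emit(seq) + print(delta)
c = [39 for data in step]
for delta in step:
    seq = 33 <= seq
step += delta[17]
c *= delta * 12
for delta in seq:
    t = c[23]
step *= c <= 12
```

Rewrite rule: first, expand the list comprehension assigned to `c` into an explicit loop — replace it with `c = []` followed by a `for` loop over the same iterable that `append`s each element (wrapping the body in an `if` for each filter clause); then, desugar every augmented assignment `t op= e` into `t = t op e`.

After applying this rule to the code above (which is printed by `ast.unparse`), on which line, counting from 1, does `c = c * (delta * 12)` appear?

Transformed code:
t = t - 2 * delta
log(seq)
t = emit(seq) + print(delta)
c = []
for data in step:
    c.append(39)
for delta in step:
    seq = 33 <= seq
step = step + delta[17]
c = c * (delta * 12)
for delta in seq:
    t = c[23]
step = step * (c <= 12)

10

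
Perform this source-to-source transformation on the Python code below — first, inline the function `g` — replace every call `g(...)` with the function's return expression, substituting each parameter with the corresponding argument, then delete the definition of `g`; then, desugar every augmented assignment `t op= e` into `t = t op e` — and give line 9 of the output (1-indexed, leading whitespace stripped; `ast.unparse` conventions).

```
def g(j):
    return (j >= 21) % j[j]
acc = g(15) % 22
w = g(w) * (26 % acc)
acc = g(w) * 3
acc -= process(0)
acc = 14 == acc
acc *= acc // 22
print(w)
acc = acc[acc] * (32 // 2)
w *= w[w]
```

Transformed code:
acc = (15 >= 21) % 15[15] % 22
w = (w >= 21) % w[w] * (26 % acc)
acc = (w >= 21) % w[w] * 3
acc = acc - process(0)
acc = 14 == acc
acc = acc * (acc // 22)
print(w)
acc = acc[acc] * (32 // 2)
w = w * w[w]

w = w * w[w]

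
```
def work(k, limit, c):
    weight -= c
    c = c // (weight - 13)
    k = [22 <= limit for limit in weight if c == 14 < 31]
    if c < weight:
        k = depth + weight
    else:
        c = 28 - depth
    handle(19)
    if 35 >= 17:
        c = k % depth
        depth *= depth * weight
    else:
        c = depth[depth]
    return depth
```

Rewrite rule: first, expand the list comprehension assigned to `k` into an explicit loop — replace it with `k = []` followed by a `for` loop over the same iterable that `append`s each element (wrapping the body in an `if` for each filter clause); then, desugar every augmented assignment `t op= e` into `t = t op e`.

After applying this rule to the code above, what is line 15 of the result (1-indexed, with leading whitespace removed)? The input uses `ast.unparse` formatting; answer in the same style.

depth = depth * (depth * weight)

Transformed code:
def work(k, limit, c):
    weight = weight - c
    c = c // (weight - 13)
    k = []
    for limit in weight:
        if c == 14 < 31:
            k.append(22 <= limit)
    if c < weight:
        k = depth + weight
    else:
        c = 28 - depth
    handle(19)
    if 35 >= 17:
        c = k % depth
        depth = depth * (depth * weight)
    else:
        c = depth[depth]
    return depth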